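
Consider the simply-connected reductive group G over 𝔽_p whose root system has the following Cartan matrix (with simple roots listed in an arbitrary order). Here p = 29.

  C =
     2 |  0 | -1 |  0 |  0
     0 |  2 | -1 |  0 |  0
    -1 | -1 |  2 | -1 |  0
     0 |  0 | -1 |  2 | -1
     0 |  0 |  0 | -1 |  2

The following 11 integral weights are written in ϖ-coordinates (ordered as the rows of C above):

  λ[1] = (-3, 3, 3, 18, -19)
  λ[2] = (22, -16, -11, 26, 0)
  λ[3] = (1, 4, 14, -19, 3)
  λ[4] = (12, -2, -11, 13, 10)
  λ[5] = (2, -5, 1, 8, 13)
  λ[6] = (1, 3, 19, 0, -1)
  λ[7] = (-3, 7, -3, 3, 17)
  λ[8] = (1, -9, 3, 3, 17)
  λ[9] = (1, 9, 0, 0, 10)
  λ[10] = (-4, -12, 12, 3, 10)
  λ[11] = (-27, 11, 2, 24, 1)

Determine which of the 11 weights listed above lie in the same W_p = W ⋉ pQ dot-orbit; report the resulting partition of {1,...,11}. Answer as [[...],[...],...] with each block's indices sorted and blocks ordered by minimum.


Dynkin diagram of C (from the 8 off-diagonal −1 entries): D_5.

W_29-reps of the 11 weights in Ā_29 (same 5-coord order as C):

  [1] (2, 4, 2, 0, 18)
  [2] (2, 10, 1, 1, 11)
  [3] (1, 2, 2, 1, 14)
  [4] (2, 10, 1, 1, 11)
  [5] (1, 2, 2, 1, 14)
  [6] (2, 4, 2, 0, 18)
  [7] (2, 4, 2, 0, 18)
  [8] (2, 4, 2, 0, 18)
  [9] (2, 10, 1, 1, 11)
  [10] (2, 10, 1, 1, 11)
  [11] (2, 10, 1, 1, 11)

Grouping the 11 weights by Ā_29-representative: 3 linkage classes.

[[1, 6, 7, 8], [2, 4, 9, 10, 11], [3, 5]]


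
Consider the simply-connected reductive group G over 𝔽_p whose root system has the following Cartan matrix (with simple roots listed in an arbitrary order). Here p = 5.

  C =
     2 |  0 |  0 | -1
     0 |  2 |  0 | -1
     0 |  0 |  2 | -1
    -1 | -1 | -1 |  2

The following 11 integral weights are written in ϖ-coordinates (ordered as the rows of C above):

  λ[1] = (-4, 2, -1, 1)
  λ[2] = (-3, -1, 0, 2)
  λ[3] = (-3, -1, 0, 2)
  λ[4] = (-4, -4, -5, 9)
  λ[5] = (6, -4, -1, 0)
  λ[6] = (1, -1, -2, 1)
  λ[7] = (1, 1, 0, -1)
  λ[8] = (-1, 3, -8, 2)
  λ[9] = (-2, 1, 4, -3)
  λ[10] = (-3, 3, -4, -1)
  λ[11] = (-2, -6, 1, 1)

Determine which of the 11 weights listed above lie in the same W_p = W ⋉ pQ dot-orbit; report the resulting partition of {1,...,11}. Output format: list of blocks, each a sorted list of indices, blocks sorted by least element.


Dynkin diagram of C (from the 6 off-diagonal −1 entries): D_4.

W_5-reps of the 11 weights in Ā_5 (same 4-coord order as C):

  1: (2, 2, 1, 0);  2: (2, 0, 1, 1);  3: (2, 0, 1, 1);  4: (2, 2, 1, 0);  5: (2, 2, 1, 0);  6: (2, 0, 1, 1);  7: (2, 2, 1, 0);  8: (2, 2, 1, 0);  9: (2, 1, 2, 0);  10: (2, 0, 1, 1);  11: (2, 0, 1, 1)

These 11 weights hit 3 W_5-dot-orbits; sizes (5, 5, 1):

[[1, 4, 5, 7, 8], [2, 3, 6, 10, 11], [9]]


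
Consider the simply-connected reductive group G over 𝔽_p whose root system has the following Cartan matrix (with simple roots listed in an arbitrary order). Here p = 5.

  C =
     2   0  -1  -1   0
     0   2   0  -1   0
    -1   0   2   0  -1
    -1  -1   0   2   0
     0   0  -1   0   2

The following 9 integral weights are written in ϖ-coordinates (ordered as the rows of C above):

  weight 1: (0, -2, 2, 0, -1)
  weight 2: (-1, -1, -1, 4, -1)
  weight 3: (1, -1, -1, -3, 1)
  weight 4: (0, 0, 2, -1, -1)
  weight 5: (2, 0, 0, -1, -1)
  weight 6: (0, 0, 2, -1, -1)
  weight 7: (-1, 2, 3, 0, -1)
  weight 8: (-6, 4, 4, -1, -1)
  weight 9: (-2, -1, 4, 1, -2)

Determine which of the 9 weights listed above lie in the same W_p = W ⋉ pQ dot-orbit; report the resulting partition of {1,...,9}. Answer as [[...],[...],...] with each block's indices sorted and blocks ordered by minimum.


Cartan matrix: type A_5 (|W|=720); un-permuting the 5 rows.

Ā_5 reps of the 9 weights (A_5, coords as presented):

  λ_1 → (1, 1, 3, 0, 0);  λ_2 → (0, 0, 0, 5, 0);  λ_3 → (0, 2, 0, 0, 2);  λ_4 → (1, 1, 3, 0, 0);  λ_5 → (3, 1, 1, 0, 0);  λ_6 → (1, 1, 3, 0, 0);  λ_7 → (0, 0, 1, 1, 3);  λ_8 → (0, 0, 0, 5, 0);  λ_9 → (1, 1, 3, 0, 0)

Partition of {1..9} into 5 W_5-dot-orbits:

[[1, 4, 6, 9], [2, 8], [3], [5], [7]]


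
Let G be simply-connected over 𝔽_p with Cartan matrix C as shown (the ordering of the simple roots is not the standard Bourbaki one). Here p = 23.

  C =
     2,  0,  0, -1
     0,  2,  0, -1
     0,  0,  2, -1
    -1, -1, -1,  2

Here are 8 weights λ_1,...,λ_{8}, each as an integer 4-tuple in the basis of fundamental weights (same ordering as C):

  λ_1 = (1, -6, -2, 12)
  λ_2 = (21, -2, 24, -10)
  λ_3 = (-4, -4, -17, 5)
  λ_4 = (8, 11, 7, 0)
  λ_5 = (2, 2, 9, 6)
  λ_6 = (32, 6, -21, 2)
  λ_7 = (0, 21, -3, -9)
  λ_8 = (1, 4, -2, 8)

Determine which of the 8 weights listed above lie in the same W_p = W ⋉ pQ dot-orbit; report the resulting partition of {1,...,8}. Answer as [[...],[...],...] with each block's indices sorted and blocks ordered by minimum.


Type D_4, rank 4, |W|=192; reorder rows/cols to standard.

Alcove-folded reps (p=23, 8 weights, presented ϖ-order):

  λ_1 → (2, 5, 1, 7) · λ_2 → (2, 5, 1, 7) · λ_3 → (3, 3, 10, 0) · λ_4 → (2, 5, 1, 7) · λ_5 → (3, 3, 10, 0) · λ_6 → (3, 3, 10, 0) · λ_7 → (2, 5, 1, 7) · λ_8 → (2, 5, 1, 7)

The 8 indices split into 2 linkage classes (same alcove rep ⇔ same W_23-dot-orbit):

[[1, 2, 4, 7, 8], [3, 5, 6]]


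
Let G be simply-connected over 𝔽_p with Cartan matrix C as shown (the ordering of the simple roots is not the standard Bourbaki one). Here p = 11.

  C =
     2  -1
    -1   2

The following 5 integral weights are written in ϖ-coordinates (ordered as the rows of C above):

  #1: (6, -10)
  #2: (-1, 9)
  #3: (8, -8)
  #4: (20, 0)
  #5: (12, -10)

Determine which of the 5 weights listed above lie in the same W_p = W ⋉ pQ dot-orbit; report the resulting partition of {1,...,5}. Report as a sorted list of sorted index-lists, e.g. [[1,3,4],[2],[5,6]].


Cartan matrix: type A_2 (|W|=6); un-permuting the 2 rows.

Ā_11 reps of the 5 weights (A_2, coords as presented):

  1: (2, 7)
  2: (0, 10)
  3: (2, 7)
  4: (0, 10)
  5: (2, 7)

These 5 weights hit 2 W_11-dot-orbits; sizes (3, 2):

[[1, 3, 5], [2, 4]]


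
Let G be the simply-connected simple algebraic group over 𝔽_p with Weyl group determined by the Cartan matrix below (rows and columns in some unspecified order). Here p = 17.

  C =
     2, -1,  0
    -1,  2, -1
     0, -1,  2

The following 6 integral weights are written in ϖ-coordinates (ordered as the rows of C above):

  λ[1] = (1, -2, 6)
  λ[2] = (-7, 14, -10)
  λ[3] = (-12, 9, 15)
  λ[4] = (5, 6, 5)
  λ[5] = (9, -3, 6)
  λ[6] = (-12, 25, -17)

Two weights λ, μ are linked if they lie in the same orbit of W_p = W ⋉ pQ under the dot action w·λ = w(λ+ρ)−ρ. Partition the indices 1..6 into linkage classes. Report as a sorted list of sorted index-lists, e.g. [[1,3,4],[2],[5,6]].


A_3 Cartan matrix, 3 simple roots permuted; ρ=(1,1,1).

Alcove-folded reps (p=17, 6 weights, presented ϖ-order):

  λ_1+ρ ↦ (1, 1, 6)
  λ_2+ρ ↦ (6, 0, 9)
  λ_3+ρ ↦ (1, 1, 6)
  λ_4+ρ ↦ (4, 7, 4)
  λ_5+ρ ↦ (8, 2, 5)
  λ_6+ρ ↦ (1, 1, 6)

4 distinct reps among the 6 weights ⇒ 4 W_17-linkage classes:

[[1, 3, 6], [2], [4], [5]]


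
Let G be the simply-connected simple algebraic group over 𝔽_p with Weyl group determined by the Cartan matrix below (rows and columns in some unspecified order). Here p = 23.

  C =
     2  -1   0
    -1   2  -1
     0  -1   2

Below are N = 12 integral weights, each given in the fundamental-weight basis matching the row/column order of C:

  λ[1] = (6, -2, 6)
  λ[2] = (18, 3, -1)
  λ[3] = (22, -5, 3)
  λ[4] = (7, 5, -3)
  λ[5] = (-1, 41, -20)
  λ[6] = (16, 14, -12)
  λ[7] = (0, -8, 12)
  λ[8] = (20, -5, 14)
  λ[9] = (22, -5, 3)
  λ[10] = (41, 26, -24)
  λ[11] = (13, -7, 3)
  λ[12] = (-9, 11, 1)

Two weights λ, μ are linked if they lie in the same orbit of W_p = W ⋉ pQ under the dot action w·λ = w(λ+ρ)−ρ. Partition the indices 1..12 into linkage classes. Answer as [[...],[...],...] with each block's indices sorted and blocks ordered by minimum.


Type A_3, rank 3, |W|=24; reorder rows/cols to standard.

Alcove-folded reps (p=23, 12 weights, presented ϖ-order):

  λ_1 → (6, 1, 6) · λ_2 → (19, 4, 0) · λ_3 → (19, 4, 0) · λ_4 → (8, 4, 2) · λ_5 → (19, 4, 0) · λ_6 → (8, 4, 2) · λ_7 → (6, 1, 6) · λ_8 → (8, 4, 2) · λ_9 → (19, 4, 0) · λ_10 → (19, 4, 0) · λ_11 → (8, 4, 2) · λ_12 → (8, 4, 2)

Partition of {1..12} into 3 W_23-dot-orbits:

[[1, 7], [2, 3, 5, 9, 10], [4, 6, 8, 11, 12]]


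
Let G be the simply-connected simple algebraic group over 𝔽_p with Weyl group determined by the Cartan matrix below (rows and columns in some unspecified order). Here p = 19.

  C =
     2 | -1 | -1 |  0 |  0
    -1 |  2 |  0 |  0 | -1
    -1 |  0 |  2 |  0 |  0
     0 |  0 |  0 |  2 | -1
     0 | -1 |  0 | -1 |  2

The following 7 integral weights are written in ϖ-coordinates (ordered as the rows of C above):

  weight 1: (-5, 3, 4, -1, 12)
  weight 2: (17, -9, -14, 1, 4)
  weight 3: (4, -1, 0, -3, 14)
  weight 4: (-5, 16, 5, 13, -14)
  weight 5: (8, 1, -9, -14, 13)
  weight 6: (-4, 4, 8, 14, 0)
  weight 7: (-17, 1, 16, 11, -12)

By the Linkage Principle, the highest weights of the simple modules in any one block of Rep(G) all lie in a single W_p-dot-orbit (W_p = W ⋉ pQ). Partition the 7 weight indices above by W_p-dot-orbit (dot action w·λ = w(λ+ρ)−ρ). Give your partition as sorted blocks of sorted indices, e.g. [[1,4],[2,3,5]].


Dynkin diagram of C (from the 8 off-diagonal −1 entries): A_5.

Folding the 7 weights λ_j+ρ into Ā_19 (reps in the given 5-coord order):

  λ_1 → (4, 0, 1, 0, 13) · λ_2 → (3, 2, 10, 1, 2) · λ_3 → (4, 0, 1, 0, 13) · λ_4 → (4, 0, 1, 0, 13) · λ_5 → (1, 2, 2, 7, 1) · λ_6 → (1, 2, 2, 7, 1) · λ_7 → (1, 2, 2, 7, 1)

Grouping the 7 weights by Ā_19-representative: 3 linkage classes.

[[1, 3, 4], [2], [5, 6, 7]]


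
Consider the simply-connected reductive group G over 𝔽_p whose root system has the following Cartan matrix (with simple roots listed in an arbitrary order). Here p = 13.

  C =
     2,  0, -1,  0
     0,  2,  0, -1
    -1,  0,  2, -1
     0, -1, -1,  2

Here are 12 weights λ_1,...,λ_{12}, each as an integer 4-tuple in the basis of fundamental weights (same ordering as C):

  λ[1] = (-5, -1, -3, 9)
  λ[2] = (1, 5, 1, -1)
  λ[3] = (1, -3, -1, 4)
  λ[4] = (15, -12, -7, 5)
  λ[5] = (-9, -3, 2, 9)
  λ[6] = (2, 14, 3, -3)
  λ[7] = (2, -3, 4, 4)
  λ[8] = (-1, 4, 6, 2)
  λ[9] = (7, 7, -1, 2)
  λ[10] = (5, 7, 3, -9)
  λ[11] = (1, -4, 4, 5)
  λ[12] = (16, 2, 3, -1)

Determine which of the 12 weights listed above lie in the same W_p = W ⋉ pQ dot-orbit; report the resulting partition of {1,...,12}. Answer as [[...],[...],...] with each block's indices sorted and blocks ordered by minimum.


Root system A_4: the 4×4 matrix C matches after relabeling.

Ā_13 reps of the 12 weights (A_4, coords as presented):

  λ_1 → (2, 0, 4, 4) · λ_2 → (2, 6, 2, 0) · λ_3 → (2, 2, 0, 3) · λ_4 → (2, 3, 5, 3) · λ_5 → (3, 2, 5, 3) · λ_6 → (2, 6, 2, 0) · λ_7 → (3, 2, 5, 3) · λ_8 → (2, 3, 5, 3) · λ_9 → (2, 2, 0, 3) · λ_10 → (2, 0, 4, 4) · λ_11 → (2, 3, 5, 3) · λ_12 → (2, 0, 4, 4)

Linkage partition of the 12 weights (5 classes, p=13):

[[1, 10, 12], [2, 6], [3, 9], [4, 8, 11], [5, 7]]


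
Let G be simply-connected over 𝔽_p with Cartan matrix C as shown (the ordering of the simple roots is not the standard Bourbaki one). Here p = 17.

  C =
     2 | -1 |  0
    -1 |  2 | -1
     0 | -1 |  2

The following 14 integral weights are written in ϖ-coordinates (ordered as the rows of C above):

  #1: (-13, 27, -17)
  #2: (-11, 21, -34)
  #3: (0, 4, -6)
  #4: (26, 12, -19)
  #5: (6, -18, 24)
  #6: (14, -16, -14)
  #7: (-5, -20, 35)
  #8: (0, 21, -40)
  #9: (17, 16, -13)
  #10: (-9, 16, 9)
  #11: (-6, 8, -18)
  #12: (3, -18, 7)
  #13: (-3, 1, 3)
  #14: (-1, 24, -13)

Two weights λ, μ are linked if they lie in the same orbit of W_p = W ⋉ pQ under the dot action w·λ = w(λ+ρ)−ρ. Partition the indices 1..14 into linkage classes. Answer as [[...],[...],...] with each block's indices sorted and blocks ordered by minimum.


C ↔ A_3 under row/col permutation; |W(A_3)| = 24.

Folding the 14 weights λ_j+ρ into Ā_17 (reps in the given 3-coord order):

    λ_1+ρ ↦ (1, 0, 5)
    λ_2+ρ ↦ (5, 1, 4)
    λ_3+ρ ↦ (1, 0, 5)
    λ_4+ρ ↦ (5, 1, 4)
    λ_5+ρ ↦ (2, 7, 0)
    λ_6+ρ ↦ (2, 0, 4)
    λ_7+ρ ↦ (2, 0, 4)
    λ_8+ρ ↦ (1, 0, 5)
    λ_9+ρ ↦ (1, 0, 5)
    λ_10+ρ ↦ (2, 7, 0)
    λ_11+ρ ↦ (8, 5, 4)
    λ_12+ρ ↦ (8, 5, 4)
    λ_13+ρ ↦ (2, 0, 4)
    λ_14+ρ ↦ (8, 5, 4)

Linkage partition of the 14 weights (5 classes, p=17):

[[1, 3, 8, 9], [2, 4], [5, 10], [6, 7, 13], [11, 12, 14]]


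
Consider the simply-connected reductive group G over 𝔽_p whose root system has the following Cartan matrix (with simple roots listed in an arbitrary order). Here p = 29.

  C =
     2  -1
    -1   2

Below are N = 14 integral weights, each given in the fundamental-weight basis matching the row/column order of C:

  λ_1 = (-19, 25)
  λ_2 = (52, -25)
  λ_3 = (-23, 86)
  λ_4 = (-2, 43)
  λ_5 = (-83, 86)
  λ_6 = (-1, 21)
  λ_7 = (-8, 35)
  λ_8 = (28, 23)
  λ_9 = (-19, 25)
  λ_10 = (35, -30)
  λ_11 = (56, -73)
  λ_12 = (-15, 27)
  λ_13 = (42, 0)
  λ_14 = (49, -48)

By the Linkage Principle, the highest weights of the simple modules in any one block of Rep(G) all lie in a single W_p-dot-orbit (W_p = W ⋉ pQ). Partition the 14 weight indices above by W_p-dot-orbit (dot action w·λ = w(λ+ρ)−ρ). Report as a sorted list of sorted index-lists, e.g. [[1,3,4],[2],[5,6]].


C ↔ A_2 under row/col permutation; |W(A_2)| = 6.

W_29-reps of the 14 weights in Ā_29 (same 2-coord order as C):

  [1] (18, 8)
  [2] (5, 0)
  [3] (0, 22)
  [4] (14, 14)
  [5] (5, 0)
  [6] (0, 22)
  [7] (0, 22)
  [8] (5, 0)
  [9] (18, 8)
  [10] (0, 22)
  [11] (14, 14)
  [12] (14, 14)
  [13] (14, 14)
  [14] (18, 8)

These 14 weights hit 4 W_29-dot-orbits; sizes (3, 3, 4, 4):

[[1, 9, 14], [2, 5, 8], [3, 6, 7, 10], [4, 11, 12, 13]]


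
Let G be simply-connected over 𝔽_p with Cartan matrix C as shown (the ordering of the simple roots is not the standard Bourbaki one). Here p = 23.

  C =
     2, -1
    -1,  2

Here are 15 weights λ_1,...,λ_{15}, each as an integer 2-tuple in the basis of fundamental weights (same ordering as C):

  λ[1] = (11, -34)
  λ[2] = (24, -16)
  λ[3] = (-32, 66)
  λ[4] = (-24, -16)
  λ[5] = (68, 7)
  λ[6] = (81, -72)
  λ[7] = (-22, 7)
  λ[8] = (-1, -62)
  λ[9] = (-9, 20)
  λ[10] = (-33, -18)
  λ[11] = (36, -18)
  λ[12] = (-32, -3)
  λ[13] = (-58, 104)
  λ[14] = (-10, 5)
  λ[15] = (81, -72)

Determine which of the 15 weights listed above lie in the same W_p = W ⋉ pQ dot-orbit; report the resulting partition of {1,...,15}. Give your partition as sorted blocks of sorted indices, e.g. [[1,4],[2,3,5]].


Root system A_2: the 2×2 matrix C matches after relabeling.

W_23-reps of the 15 weights in Ā_23 (same 2-coord order as C):

  [1] (11, 2)
  [2] (8, 13)
  [3] (8, 13)
  [4] (0, 8)
  [5] (0, 8)
  [6] (11, 2)
  [7] (8, 13)
  [8] (0, 8)
  [9] (8, 13)
  [10] (6, 3)
  [11] (6, 3)
  [12] (8, 13)
  [13] (11, 2)
  [14] (6, 3)
  [15] (11, 2)

Partition of {1..15} into 4 W_23-dot-orbits:

[[1, 6, 13, 15], [2, 3, 7, 9, 12], [4, 5, 8], [10, 11, 14]]


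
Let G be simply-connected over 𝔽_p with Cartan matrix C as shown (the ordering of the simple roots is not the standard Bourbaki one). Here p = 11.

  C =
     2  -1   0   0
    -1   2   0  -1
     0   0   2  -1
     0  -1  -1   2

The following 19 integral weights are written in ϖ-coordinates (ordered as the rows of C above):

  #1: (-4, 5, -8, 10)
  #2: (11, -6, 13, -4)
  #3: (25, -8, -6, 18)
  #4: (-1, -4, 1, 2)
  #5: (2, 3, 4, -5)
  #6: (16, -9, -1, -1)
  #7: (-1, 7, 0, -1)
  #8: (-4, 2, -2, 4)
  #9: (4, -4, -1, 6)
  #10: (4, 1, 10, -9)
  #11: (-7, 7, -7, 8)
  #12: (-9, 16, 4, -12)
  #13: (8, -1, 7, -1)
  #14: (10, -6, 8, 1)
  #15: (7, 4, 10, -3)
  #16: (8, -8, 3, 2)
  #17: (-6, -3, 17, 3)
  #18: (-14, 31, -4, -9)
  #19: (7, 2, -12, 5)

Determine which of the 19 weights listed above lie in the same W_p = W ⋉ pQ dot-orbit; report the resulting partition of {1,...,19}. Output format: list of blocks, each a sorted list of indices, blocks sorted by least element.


Type A_4, rank 4, |W|=120; reorder rows/cols to standard.

λ_j+ρ reflected into Ā_11 (⟨·,θ^∨⟩≤11); 4-tuples as given:

  [1] (3, 0, 1, 4) · [2] (3, 0, 1, 4) · [3] (3, 0, 1, 4) · [4] (3, 0, 2, 0) · [5] (3, 0, 1, 4) · [6] (3, 0, 2, 0) · [7] (0, 8, 1, 0) · [8] (3, 0, 1, 4) · [9] (2, 3, 0, 4) · [10] (1, 5, 3, 2) · [11] (0, 2, 0, 3) · [12] (0, 2, 0, 3) · [13] (3, 0, 2, 0) · [14] (0, 2, 0, 3) · [15] (3, 0, 2, 0) · [16] (2, 3, 0, 4) · [17] (2, 3, 0, 4) · [18] (0, 8, 1, 0) · [19] (0, 2, 0, 3)

The 19 indices split into 6 linkage classes (same alcove rep ⇔ same W_11-dot-orbit):

[[1, 2, 3, 5, 8], [4, 6, 13, 15], [7, 18], [9, 16, 17], [10], [11, 12, 14, 19]]


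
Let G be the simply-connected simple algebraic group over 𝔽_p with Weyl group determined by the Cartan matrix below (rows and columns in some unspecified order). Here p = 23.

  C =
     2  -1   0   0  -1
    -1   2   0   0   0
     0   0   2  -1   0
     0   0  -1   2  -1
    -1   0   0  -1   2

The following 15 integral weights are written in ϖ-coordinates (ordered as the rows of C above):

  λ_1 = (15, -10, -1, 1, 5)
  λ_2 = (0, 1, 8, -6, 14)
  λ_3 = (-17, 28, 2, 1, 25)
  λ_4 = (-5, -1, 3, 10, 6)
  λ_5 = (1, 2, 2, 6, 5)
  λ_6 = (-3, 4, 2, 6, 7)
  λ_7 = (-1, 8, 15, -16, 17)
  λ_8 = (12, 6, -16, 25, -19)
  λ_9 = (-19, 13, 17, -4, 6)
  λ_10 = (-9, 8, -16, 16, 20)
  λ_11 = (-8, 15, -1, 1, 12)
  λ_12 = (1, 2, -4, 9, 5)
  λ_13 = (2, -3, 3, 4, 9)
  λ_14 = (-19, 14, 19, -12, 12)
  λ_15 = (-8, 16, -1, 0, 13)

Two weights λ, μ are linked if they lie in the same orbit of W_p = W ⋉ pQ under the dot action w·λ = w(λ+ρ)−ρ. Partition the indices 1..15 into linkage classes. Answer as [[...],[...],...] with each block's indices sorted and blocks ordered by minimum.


Dynkin diagram of C (from the 8 off-diagonal −1 entries): A_5.

λ_j+ρ reflected into Ā_23 (⟨·,θ^∨⟩≤23); 5-tuples as given:

  λ_1 → (7, 8, 1, 1, 6)
  λ_2 → (1, 2, 4, 5, 10)
  λ_3 → (2, 3, 3, 7, 6)
  λ_4 → (0, 4, 4, 11, 3)
  λ_5 → (2, 3, 3, 7, 6)
  λ_6 → (2, 3, 3, 7, 6)
  λ_7 → (0, 4, 4, 11, 3)
  λ_8 → (2, 3, 3, 7, 6)
  λ_9 → (0, 4, 4, 11, 3)
  λ_10 → (7, 8, 1, 1, 6)
  λ_11 → (7, 8, 1, 1, 6)
  λ_12 → (2, 3, 3, 7, 6)
  λ_13 → (1, 2, 4, 5, 10)
  λ_14 → (1, 2, 4, 5, 10)
  λ_15 → (7, 8, 1, 1, 6)

These 15 weights hit 4 W_23-dot-orbits; sizes (4, 3, 5, 3):

[[1, 10, 11, 15], [2, 13, 14], [3, 5, 6, 8, 12], [4, 7, 9]]


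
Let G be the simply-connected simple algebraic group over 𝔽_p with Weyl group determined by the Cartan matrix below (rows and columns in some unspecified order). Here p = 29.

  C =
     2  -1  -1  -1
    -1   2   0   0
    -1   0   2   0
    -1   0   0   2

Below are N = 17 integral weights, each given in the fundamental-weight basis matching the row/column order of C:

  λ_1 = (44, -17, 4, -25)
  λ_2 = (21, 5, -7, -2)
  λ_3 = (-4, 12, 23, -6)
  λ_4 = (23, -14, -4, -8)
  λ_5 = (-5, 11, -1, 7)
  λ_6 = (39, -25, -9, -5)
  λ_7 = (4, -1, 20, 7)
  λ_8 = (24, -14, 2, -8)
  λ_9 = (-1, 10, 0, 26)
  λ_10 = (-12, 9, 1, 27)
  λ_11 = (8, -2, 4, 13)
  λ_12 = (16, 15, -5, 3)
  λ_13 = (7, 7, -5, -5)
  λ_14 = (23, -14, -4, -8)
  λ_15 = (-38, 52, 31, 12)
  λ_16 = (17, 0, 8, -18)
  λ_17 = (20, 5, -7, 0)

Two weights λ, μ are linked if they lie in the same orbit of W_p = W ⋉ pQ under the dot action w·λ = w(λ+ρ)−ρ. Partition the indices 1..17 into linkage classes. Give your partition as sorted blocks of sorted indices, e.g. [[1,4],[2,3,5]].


Root system D_4: the 4×4 matrix C matches after relabeling.

λ_j+ρ reflected into Ā_29 (⟨·,θ^∨⟩≤29); 4-tuples as given:

  λ_1 → (0, 5, 16, 3)
  λ_2 → (1, 6, 6, 1)
  λ_3 → (0, 5, 16, 3)
  λ_4 → (1, 13, 3, 7)
  λ_5 → (0, 8, 4, 4)
  λ_6 → (1, 13, 3, 7)
  λ_7 → (0, 5, 16, 3)
  λ_8 → (1, 13, 3, 7)
  λ_9 → (1, 1, 9, 17)
  λ_10 → (1, 1, 9, 17)
  λ_11 → (1, 1, 5, 14)
  λ_12 → (0, 8, 4, 4)
  λ_13 → (0, 8, 4, 4)
  λ_14 → (1, 13, 3, 7)
  λ_15 → (0, 5, 16, 3)
  λ_16 → (1, 1, 9, 17)
  λ_17 → (1, 6, 6, 1)

Partition of {1..17} into 6 W_29-dot-orbits:

[[1, 3, 7, 15], [2, 17], [4, 6, 8, 14], [5, 12, 13], [9, 10, 16], [11]]


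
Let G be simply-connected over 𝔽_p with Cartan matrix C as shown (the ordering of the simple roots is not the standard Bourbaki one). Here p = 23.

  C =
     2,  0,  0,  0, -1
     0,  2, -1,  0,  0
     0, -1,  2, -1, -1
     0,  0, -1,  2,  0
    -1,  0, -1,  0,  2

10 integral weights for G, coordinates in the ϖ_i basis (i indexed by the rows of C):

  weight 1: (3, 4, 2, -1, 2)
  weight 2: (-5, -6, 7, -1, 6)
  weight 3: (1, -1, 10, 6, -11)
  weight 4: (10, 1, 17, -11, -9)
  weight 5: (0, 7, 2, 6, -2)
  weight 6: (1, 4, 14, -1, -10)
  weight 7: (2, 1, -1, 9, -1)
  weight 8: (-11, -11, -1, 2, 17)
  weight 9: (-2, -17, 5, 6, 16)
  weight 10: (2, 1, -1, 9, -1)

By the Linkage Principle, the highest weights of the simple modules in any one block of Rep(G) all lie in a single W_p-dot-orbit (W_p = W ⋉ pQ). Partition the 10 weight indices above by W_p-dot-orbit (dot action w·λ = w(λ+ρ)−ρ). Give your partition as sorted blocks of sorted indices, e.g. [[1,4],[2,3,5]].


D_5 Cartan matrix, 5 simple roots permuted; ρ=(1,1,1,1,1).

Folding the 10 weights λ_j+ρ into Ā_23 (reps in the given 5-coord order):

  λ_1+ρ ↦ (4, 5, 3, 0, 3) · λ_2+ρ ↦ (4, 5, 3, 0, 3) · λ_3+ρ ↦ (8, 0, 1, 7, 2) · λ_4+ρ ↦ (3, 2, 0, 10, 0) · λ_5+ρ ↦ (0, 8, 2, 7, 1) · λ_6+ρ ↦ (4, 5, 3, 0, 3) · λ_7+ρ ↦ (3, 2, 0, 10, 0) · λ_8+ρ ↦ (8, 0, 1, 7, 2) · λ_9+ρ ↦ (6, 6, 0, 3, 1) · λ_10+ρ ↦ (3, 2, 0, 10, 0)

These 10 weights hit 5 W_23-dot-orbits; sizes (3, 2, 3, 1, 1):

[[1, 2, 6], [3, 8], [4, 7, 10], [5], [9]]


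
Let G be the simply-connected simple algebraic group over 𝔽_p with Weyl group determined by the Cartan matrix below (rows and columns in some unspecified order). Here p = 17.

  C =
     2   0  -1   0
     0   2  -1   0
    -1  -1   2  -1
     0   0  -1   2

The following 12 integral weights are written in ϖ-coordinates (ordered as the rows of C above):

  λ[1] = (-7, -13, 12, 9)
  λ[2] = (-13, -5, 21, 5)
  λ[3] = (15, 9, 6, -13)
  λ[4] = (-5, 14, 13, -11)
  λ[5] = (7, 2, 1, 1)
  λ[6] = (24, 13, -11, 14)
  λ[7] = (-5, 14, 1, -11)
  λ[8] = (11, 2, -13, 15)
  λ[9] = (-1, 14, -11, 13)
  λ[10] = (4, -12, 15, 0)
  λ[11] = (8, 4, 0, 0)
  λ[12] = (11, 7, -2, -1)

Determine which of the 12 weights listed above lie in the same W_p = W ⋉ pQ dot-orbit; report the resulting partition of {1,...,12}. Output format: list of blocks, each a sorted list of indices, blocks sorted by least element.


Type D_4, rank 4, |W|=192; reorder rows/cols to standard.

Folding the 12 weights λ_j+ρ into Ā_17 (reps in the given 4-coord order):

  λ_1 → (0, 6, 1, 4)
  λ_2 → (0, 6, 1, 4)
  λ_3 → (0, 6, 1, 4)
  λ_4 → (8, 3, 2, 2)
  λ_5 → (8, 3, 2, 2)
  λ_6 → (8, 3, 2, 2)
  λ_7 → (8, 3, 2, 2)
  λ_8 → (0, 9, 1, 4)
  λ_9 → (8, 3, 2, 2)
  λ_10 → (0, 6, 1, 4)
  λ_11 → (9, 5, 1, 1)
  λ_12 → (9, 5, 1, 1)

Linkage partition of the 12 weights (4 classes, p=17):

[[1, 2, 3, 10], [4, 5, 6, 7, 9], [8], [11, 12]]


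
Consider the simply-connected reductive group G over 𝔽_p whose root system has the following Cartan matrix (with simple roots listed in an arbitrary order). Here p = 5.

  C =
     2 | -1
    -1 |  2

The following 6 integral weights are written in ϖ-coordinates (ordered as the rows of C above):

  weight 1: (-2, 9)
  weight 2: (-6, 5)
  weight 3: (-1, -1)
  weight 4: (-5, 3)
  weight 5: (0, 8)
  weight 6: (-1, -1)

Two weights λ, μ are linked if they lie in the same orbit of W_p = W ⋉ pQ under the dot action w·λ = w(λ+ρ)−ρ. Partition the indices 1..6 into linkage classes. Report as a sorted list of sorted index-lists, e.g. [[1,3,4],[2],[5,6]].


Type A_2, rank 2, |W|=6; reorder rows/cols to standard.

Ā_5 reps of the 6 weights (A_2, coords as presented):

  λ_1+ρ ↦ (4, 0)
  λ_2+ρ ↦ (4, 0)
  λ_3+ρ ↦ (0, 0)
  λ_4+ρ ↦ (4, 0)
  λ_5+ρ ↦ (4, 0)
  λ_6+ρ ↦ (0, 0)

The 6 indices split into 2 linkage classes (same alcove rep ⇔ same W_5-dot-orbit):

[[1, 2, 4, 5], [3, 6]]


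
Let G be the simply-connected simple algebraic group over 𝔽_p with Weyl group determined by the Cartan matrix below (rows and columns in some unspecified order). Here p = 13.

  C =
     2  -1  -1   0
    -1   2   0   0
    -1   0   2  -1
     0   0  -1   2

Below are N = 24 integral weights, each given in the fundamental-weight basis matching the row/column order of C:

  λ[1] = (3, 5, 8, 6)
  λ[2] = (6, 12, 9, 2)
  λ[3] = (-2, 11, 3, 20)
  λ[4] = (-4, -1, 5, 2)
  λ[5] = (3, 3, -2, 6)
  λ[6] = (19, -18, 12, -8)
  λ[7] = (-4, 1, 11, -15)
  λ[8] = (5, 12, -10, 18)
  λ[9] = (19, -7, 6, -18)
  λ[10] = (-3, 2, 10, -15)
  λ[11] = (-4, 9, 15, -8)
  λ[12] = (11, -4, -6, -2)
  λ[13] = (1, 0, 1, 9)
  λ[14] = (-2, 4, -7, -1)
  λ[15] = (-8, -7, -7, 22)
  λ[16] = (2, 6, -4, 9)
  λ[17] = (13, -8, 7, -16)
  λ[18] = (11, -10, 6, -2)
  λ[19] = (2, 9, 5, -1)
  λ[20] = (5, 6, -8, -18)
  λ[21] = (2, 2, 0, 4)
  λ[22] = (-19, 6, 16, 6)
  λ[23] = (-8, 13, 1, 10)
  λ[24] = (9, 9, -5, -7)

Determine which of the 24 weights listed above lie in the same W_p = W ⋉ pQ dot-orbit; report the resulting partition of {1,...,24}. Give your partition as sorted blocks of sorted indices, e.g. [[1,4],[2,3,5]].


Cartan matrix: type A_4 (|W|=120); un-permuting the 4 rows.

W_13-reps of the 24 weights in Ā_13 (same 4-coord order as C):

  λ_1 → (3, 4, 0, 6)
  λ_2 → (3, 4, 0, 6)
  λ_3 → (1, 1, 2, 8)
  λ_4 → (0, 3, 3, 3)
  λ_5 → (3, 3, 1, 5)
  λ_6 → (3, 4, 0, 6)
  λ_7 → (1, 1, 2, 8)
  λ_8 → (0, 3, 3, 3)
  λ_9 → (3, 3, 1, 5)
  λ_10 → (1, 1, 2, 8)
  λ_11 → (0, 3, 3, 3)
  λ_12 → (3, 3, 1, 5)
  λ_13 → (1, 1, 2, 8)
  λ_14 → (2, 0, 4, 1)
  λ_15 → (3, 4, 0, 6)
  λ_16 → (0, 3, 3, 3)
  λ_17 → (2, 0, 4, 1)
  λ_18 → (3, 3, 1, 5)
  λ_19 → (3, 4, 0, 6)
  λ_20 → (2, 0, 4, 1)
  λ_21 → (3, 3, 1, 5)
  λ_22 → (2, 0, 4, 1)
  λ_23 → (2, 0, 4, 1)
  λ_24 → (0, 3, 3, 3)

Linkage partition of the 24 weights (5 classes, p=13):

[[1, 2, 6, 15, 19], [3, 7, 10, 13], [4, 8, 11, 16, 24], [5, 9, 12, 18, 21], [14, 17, 20, 22, 23]]


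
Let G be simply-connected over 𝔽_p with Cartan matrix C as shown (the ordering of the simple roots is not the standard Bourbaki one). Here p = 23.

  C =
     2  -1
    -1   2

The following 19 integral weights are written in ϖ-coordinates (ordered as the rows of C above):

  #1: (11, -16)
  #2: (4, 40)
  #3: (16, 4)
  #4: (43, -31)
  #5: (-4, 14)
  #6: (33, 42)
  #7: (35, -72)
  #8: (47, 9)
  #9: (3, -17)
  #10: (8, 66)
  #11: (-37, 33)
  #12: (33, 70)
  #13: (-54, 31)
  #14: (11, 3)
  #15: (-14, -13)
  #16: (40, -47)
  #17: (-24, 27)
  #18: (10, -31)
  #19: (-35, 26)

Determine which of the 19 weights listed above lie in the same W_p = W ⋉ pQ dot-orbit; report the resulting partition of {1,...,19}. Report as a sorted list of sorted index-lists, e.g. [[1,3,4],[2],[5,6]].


Type A_2, rank 2, |W|=6; reorder rows/cols to standard.

Each λ_j+ρ reduced to Ā_23; 2-tuples below use C's row order:

  λ_1+ρ ↦ (3, 12);  λ_2+ρ ↦ (18, 0);  λ_3+ρ ↦ (17, 5);  λ_4+ρ ↦ (7, 2);  λ_5+ρ ↦ (3, 12);  λ_6+ρ ↦ (3, 12);  λ_7+ρ ↦ (10, 11);  λ_8+ρ ↦ (10, 11);  λ_9+ρ ↦ (12, 4);  λ_10+ρ ↦ (7, 2);  λ_11+ρ ↦ (10, 11);  λ_12+ρ ↦ (10, 11);  λ_13+ρ ↦ (7, 2);  λ_14+ρ ↦ (12, 4);  λ_15+ρ ↦ (10, 11);  λ_16+ρ ↦ (18, 0);  λ_17+ρ ↦ (18, 0);  λ_18+ρ ↦ (12, 4);  λ_19+ρ ↦ (12, 4)

These 19 weights hit 6 W_23-dot-orbits; sizes (3, 3, 1, 3, 5, 4):

[[1, 5, 6], [2, 16, 17], [3], [4, 10, 13], [7, 8, 11, 12, 15], [9, 14, 18, 19]]


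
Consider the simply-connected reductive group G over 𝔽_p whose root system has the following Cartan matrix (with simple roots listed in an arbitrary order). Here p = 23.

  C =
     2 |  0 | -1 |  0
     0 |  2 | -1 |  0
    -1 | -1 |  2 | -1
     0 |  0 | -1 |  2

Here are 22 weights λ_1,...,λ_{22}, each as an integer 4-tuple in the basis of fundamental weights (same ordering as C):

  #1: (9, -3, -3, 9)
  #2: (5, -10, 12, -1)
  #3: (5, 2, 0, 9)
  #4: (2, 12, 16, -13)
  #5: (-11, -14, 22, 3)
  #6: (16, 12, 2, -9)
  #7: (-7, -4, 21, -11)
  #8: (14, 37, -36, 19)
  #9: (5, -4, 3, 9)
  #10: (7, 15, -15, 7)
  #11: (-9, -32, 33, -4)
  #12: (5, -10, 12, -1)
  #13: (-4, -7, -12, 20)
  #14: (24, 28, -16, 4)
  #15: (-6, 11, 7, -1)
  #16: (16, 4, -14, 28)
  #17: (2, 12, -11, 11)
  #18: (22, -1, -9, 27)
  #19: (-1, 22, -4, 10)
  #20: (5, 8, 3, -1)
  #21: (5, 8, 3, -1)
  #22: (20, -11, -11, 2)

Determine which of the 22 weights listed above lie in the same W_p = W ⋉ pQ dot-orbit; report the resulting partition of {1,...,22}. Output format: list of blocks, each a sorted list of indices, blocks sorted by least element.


Root system D_4: the 4×4 matrix C matches after relabeling.

W_23-reps of the 22 weights in Ā_23 (same 4-coord order as C):

    1: (6, 2, 2, 6)
    2: (6, 9, 4, 0)
    3: (6, 3, 1, 10)
    4: (7, 3, 3, 2)
    5: (6, 9, 4, 0)
    6: (7, 3, 3, 2)
    7: (6, 3, 1, 10)
    8: (5, 12, 3, 0)
    9: (6, 3, 1, 10)
    10: (6, 2, 2, 6)
    11: (5, 12, 3, 0)
    12: (6, 9, 4, 0)
    13: (6, 3, 1, 10)
    14: (6, 2, 2, 6)
    15: (5, 12, 3, 0)
    16: (6, 2, 2, 6)
    17: (7, 3, 3, 2)
    18: (5, 12, 3, 0)
    19: (5, 12, 3, 0)
    20: (6, 9, 4, 0)
    21: (6, 9, 4, 0)
    22: (6, 3, 1, 10)

Linkage partition of the 22 weights (5 classes, p=23):

[[1, 10, 14, 16], [2, 5, 12, 20, 21], [3, 7, 9, 13, 22], [4, 6, 17], [8, 11, 15, 18, 19]]


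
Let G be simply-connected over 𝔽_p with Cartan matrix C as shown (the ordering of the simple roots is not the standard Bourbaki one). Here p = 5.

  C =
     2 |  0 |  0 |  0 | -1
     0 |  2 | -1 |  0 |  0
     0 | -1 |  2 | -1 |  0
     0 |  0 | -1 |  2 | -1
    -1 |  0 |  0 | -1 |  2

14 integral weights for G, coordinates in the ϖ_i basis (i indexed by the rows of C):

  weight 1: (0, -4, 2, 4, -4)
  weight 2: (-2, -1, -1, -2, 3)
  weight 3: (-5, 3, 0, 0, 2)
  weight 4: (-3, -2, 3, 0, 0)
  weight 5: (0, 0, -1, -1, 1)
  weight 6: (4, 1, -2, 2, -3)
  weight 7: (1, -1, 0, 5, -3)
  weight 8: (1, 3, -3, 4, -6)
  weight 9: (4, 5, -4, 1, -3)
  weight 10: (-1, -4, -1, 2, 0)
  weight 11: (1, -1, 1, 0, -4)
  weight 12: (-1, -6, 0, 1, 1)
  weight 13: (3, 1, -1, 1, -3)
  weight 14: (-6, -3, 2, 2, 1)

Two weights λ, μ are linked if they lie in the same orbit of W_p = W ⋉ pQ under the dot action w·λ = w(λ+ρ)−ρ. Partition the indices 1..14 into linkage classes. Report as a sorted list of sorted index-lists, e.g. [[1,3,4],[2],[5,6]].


C ↔ A_5 under row/col permutation; |W(A_5)| = 720.

λ_j+ρ reflected into Ā_5 (⟨·,θ^∨⟩≤5); 5-tuples as given:

  [1] (1, 0, 0, 2, 0);  [2] (1, 1, 0, 0, 2);  [3] (1, 0, 1, 0, 0);  [4] (0, 0, 3, 0, 1);  [5] (1, 1, 0, 0, 2);  [6] (1, 1, 0, 0, 2);  [7] (0, 1, 0, 3, 0);  [8] (1, 0, 0, 2, 0);  [9] (1, 0, 0, 2, 0);  [10] (0, 0, 3, 0, 1);  [11] (1, 0, 0, 2, 0);  [12] (0, 1, 2, 2, 0);  [13] (1, 1, 0, 0, 2);  [14] (1, 1, 0, 0, 2)

Partition of {1..14} into 6 W_5-dot-orbits:

[[1, 8, 9, 11], [2, 5, 6, 13, 14], [3], [4, 10], [7], [12]]


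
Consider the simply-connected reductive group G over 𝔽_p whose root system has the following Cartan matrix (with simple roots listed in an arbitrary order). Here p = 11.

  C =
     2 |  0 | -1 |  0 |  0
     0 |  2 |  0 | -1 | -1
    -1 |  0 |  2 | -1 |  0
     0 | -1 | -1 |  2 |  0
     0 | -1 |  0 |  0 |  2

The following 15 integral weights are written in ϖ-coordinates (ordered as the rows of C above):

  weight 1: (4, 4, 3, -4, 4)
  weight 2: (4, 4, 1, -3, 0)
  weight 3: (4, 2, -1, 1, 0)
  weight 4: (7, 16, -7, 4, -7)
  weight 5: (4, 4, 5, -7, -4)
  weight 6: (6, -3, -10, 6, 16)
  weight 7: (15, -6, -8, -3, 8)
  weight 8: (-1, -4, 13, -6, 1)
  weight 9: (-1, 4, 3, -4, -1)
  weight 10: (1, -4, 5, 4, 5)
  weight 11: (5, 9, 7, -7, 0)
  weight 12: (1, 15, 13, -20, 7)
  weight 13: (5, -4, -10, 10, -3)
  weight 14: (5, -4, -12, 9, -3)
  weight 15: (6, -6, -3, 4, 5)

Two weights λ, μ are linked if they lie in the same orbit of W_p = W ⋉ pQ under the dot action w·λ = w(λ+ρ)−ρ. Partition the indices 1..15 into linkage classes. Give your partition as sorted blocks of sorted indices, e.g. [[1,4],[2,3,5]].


A_5 Cartan matrix, 5 simple roots permuted; ρ=(1,1,1,1,1).

Ā_11 reps of the 15 weights (A_5, coords as presented):

  λ_1+ρ ↦ (0, 2, 1, 3, 0) · λ_2+ρ ↦ (5, 3, 0, 2, 1) · λ_3+ρ ↦ (5, 3, 0, 2, 1) · λ_4+ρ ↦ (0, 2, 1, 3, 0) · λ_5+ρ ↦ (5, 3, 0, 2, 1) · λ_6+ρ ↦ (3, 2, 2, 2, 0) · λ_7+ρ ↦ (3, 2, 2, 2, 0) · λ_8+ρ ↦ (3, 1, 3, 2, 2) · λ_9+ρ ↦ (0, 2, 1, 3, 0) · λ_10+ρ ↦ (3, 1, 3, 2, 2) · λ_11+ρ ↦ (1, 3, 0, 3, 3) · λ_12+ρ ↦ (3, 1, 3, 2, 2) · λ_13+ρ ↦ (3, 1, 3, 2, 2) · λ_14+ρ ↦ (5, 3, 0, 2, 1) · λ_15+ρ ↦ (5, 3, 0, 2, 1)

5 distinct reps among the 15 weights ⇒ 5 W_11-linkage classes:

[[1, 4, 9], [2, 3, 5, 14, 15], [6, 7], [8, 10, 12, 13], [11]]


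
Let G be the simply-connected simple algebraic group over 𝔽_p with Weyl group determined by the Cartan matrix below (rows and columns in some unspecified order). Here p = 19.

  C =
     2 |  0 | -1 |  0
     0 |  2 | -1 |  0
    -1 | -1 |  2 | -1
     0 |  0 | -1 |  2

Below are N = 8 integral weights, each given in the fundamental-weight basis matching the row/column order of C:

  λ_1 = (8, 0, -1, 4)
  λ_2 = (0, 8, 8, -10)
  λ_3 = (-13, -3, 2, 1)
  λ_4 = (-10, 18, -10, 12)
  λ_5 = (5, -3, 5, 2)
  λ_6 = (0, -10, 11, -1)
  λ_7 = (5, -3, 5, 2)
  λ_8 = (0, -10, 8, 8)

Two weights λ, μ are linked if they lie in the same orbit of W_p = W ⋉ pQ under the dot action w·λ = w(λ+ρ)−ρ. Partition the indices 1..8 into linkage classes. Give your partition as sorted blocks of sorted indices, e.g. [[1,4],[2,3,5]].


Root system D_4: the 4×4 matrix C matches after relabeling.

Alcove-folded reps (p=19, 8 weights, presented ϖ-order):

  1: (9, 1, 0, 5);  2: (1, 9, 0, 9);  3: (6, 2, 1, 2);  4: (9, 1, 0, 5);  5: (6, 2, 4, 3);  6: (1, 9, 3, 0);  7: (6, 2, 4, 3);  8: (1, 9, 0, 9)

Grouping the 8 weights by Ā_19-representative: 5 linkage classes.

[[1, 4], [2, 8], [3], [5, 7], [6]]


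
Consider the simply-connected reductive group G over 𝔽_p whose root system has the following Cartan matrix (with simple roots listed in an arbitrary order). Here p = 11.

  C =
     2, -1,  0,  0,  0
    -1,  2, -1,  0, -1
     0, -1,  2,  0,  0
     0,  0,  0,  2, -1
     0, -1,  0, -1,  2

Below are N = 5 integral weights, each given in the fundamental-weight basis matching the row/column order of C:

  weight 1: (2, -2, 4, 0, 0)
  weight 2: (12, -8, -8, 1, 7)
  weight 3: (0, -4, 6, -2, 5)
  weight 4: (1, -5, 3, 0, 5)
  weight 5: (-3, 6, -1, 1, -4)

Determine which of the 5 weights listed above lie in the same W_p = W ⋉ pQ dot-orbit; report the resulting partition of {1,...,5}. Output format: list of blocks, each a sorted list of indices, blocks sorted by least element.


Type D_5, rank 5, |W|=1920; reorder rows/cols to standard.

Folding the 5 weights λ_j+ρ into Ā_11 (reps in the given 5-coord order):

  λ_1 → (2, 1, 4, 1, 0) · λ_2 → (2, 1, 4, 1, 0) · λ_3 → (2, 1, 4, 1, 0) · λ_4 → (2, 2, 0, 1, 2) · λ_5 → (2, 2, 0, 1, 2)

These 5 weights hit 2 W_11-dot-orbits; sizes (3, 2):

[[1, 2, 3], [4, 5]]


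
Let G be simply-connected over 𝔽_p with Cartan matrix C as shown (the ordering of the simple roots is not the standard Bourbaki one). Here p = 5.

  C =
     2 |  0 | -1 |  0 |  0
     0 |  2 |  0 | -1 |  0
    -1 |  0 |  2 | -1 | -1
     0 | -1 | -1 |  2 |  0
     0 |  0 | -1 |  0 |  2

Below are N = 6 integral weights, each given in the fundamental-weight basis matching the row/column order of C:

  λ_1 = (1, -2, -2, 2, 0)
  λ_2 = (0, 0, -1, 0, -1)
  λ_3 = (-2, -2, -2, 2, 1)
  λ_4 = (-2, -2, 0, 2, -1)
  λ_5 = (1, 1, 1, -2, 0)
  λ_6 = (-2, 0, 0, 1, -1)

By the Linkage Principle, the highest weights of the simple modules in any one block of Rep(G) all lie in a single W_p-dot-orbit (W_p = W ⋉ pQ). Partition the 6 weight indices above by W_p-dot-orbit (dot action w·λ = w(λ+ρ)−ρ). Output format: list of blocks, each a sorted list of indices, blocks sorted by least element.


C ↔ D_5 under row/col permutation; |W(D_5)| = 1920.

λ_j+ρ reflected into Ā_5 (⟨·,θ^∨⟩≤5); 5-tuples as given:

    [1] (1, 1, 1, 0, 0)
    [2] (1, 1, 0, 1, 0)
    [3] (1, 1, 1, 0, 0)
    [4] (1, 1, 0, 1, 0)
    [5] (1, 1, 1, 0, 0)
    [6] (1, 1, 0, 1, 0)

Grouping the 6 weights by Ā_5-representative: 2 linkage classes.

[[1, 3, 5], [2, 4, 6]]


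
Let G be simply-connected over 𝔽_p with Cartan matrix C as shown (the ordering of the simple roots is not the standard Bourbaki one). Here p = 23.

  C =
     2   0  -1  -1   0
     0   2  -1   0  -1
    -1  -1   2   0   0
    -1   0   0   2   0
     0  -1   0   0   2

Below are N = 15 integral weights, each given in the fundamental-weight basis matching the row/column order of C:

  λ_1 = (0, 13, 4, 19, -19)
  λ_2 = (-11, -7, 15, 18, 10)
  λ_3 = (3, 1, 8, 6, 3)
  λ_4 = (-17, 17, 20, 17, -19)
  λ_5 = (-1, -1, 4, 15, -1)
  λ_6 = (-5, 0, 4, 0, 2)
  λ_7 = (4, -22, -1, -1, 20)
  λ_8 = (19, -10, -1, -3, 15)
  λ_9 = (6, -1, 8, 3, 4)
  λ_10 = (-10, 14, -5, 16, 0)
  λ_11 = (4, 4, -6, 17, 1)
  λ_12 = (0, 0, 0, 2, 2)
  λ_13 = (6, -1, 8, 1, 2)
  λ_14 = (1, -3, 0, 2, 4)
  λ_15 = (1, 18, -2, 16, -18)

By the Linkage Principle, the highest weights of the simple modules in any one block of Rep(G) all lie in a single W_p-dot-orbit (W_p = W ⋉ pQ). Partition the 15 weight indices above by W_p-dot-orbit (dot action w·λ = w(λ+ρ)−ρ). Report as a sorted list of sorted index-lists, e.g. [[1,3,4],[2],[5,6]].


Type A_5, rank 5, |W|=720; reorder rows/cols to standard.

Each λ_j+ρ reduced to Ā_23; 5-tuples below use C's row order:

    1: (1, 1, 1, 3, 3)
    2: (10, 4, 0, 2, 2)
    3: (4, 2, 9, 4, 1)
    4: (0, 0, 5, 16, 0)
    5: (0, 0, 5, 16, 0)
    6: (1, 1, 1, 3, 3)
    7: (0, 0, 5, 16, 0)
    8: (7, 0, 9, 2, 3)
    9: (7, 0, 9, 2, 3)
    10: (4, 2, 9, 4, 1)
    11: (0, 0, 5, 16, 0)
    12: (1, 1, 1, 3, 3)
    13: (7, 0, 9, 2, 3)
    14: (1, 1, 1, 3, 3)
    15: (1, 1, 1, 3, 3)

These 15 weights hit 5 W_23-dot-orbits; sizes (5, 1, 2, 4, 3):

[[1, 6, 12, 14, 15], [2], [3, 10], [4, 5, 7, 11], [8, 9, 13]]


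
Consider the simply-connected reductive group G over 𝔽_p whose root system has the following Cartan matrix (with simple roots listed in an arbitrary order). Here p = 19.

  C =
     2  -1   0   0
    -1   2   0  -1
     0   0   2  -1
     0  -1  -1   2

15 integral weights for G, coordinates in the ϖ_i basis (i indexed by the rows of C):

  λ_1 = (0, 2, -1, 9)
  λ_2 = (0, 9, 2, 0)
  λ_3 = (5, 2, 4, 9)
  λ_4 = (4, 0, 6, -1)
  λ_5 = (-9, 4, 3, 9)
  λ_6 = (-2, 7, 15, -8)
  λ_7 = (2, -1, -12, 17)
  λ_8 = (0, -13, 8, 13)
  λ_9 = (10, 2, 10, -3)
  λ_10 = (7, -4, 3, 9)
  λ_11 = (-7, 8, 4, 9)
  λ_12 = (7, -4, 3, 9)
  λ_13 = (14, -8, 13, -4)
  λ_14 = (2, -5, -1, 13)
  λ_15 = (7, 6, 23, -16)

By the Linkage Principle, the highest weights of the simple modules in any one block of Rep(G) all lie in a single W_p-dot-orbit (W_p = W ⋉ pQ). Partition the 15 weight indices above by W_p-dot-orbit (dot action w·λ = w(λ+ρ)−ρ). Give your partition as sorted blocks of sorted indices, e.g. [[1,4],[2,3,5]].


Cartan matrix: type A_4 (|W|=120); un-permuting the 4 rows.

Ā_19 reps of the 15 weights (A_4, coords as presented):

  λ_1 → (1, 3, 0, 10);  λ_2 → (1, 10, 3, 1);  λ_3 → (1, 3, 0, 10);  λ_4 → (5, 1, 7, 0);  λ_5 → (5, 3, 4, 7);  λ_6 → (1, 0, 9, 7);  λ_7 → (1, 0, 9, 7);  λ_8 → (7, 1, 5, 2);  λ_9 → (7, 1, 5, 2);  λ_10 → (5, 3, 4, 7);  λ_11 → (1, 3, 0, 10);  λ_12 → (5, 3, 4, 7);  λ_13 → (5, 3, 4, 7);  λ_14 → (1, 3, 0, 10);  λ_15 → (5, 3, 4, 7)

Partition of {1..15} into 6 W_19-dot-orbits:

[[1, 3, 11, 14], [2], [4], [5, 10, 12, 13, 15], [6, 7], [8, 9]]
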